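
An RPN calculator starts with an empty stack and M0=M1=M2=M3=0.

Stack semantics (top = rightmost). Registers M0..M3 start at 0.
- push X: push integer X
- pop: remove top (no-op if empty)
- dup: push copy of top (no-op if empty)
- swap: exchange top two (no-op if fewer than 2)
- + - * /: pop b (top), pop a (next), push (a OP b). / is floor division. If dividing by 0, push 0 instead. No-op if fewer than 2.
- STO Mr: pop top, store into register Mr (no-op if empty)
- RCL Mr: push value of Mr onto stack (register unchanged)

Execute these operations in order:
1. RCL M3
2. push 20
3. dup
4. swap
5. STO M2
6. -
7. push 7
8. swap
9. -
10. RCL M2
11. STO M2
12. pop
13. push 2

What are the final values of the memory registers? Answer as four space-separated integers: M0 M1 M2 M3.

After op 1 (RCL M3): stack=[0] mem=[0,0,0,0]
After op 2 (push 20): stack=[0,20] mem=[0,0,0,0]
After op 3 (dup): stack=[0,20,20] mem=[0,0,0,0]
After op 4 (swap): stack=[0,20,20] mem=[0,0,0,0]
After op 5 (STO M2): stack=[0,20] mem=[0,0,20,0]
After op 6 (-): stack=[-20] mem=[0,0,20,0]
After op 7 (push 7): stack=[-20,7] mem=[0,0,20,0]
After op 8 (swap): stack=[7,-20] mem=[0,0,20,0]
After op 9 (-): stack=[27] mem=[0,0,20,0]
After op 10 (RCL M2): stack=[27,20] mem=[0,0,20,0]
After op 11 (STO M2): stack=[27] mem=[0,0,20,0]
After op 12 (pop): stack=[empty] mem=[0,0,20,0]
After op 13 (push 2): stack=[2] mem=[0,0,20,0]

Answer: 0 0 20 0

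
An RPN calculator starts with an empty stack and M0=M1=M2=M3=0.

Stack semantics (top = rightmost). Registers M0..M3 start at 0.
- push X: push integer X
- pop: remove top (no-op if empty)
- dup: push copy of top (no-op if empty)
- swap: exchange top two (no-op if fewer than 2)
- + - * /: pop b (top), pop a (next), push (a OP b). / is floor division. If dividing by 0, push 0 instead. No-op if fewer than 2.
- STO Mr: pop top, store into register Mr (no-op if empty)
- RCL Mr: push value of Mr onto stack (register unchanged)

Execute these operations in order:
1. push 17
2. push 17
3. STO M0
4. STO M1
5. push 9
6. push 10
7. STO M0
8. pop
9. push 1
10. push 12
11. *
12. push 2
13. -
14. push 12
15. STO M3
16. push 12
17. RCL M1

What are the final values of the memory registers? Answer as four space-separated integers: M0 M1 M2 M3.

After op 1 (push 17): stack=[17] mem=[0,0,0,0]
After op 2 (push 17): stack=[17,17] mem=[0,0,0,0]
After op 3 (STO M0): stack=[17] mem=[17,0,0,0]
After op 4 (STO M1): stack=[empty] mem=[17,17,0,0]
After op 5 (push 9): stack=[9] mem=[17,17,0,0]
After op 6 (push 10): stack=[9,10] mem=[17,17,0,0]
After op 7 (STO M0): stack=[9] mem=[10,17,0,0]
After op 8 (pop): stack=[empty] mem=[10,17,0,0]
After op 9 (push 1): stack=[1] mem=[10,17,0,0]
After op 10 (push 12): stack=[1,12] mem=[10,17,0,0]
After op 11 (*): stack=[12] mem=[10,17,0,0]
After op 12 (push 2): stack=[12,2] mem=[10,17,0,0]
After op 13 (-): stack=[10] mem=[10,17,0,0]
After op 14 (push 12): stack=[10,12] mem=[10,17,0,0]
After op 15 (STO M3): stack=[10] mem=[10,17,0,12]
After op 16 (push 12): stack=[10,12] mem=[10,17,0,12]
After op 17 (RCL M1): stack=[10,12,17] mem=[10,17,0,12]

Answer: 10 17 0 12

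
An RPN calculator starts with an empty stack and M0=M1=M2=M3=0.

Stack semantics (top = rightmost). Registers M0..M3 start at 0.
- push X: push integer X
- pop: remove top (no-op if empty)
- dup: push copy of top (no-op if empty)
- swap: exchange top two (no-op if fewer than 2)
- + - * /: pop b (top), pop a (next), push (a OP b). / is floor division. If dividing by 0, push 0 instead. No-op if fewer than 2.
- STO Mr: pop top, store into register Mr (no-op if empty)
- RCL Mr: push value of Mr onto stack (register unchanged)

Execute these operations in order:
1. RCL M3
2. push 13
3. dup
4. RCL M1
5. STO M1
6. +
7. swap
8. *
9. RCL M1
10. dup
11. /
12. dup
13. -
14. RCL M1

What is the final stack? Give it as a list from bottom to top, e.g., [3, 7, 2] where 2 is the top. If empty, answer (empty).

After op 1 (RCL M3): stack=[0] mem=[0,0,0,0]
After op 2 (push 13): stack=[0,13] mem=[0,0,0,0]
After op 3 (dup): stack=[0,13,13] mem=[0,0,0,0]
After op 4 (RCL M1): stack=[0,13,13,0] mem=[0,0,0,0]
After op 5 (STO M1): stack=[0,13,13] mem=[0,0,0,0]
After op 6 (+): stack=[0,26] mem=[0,0,0,0]
After op 7 (swap): stack=[26,0] mem=[0,0,0,0]
After op 8 (*): stack=[0] mem=[0,0,0,0]
After op 9 (RCL M1): stack=[0,0] mem=[0,0,0,0]
After op 10 (dup): stack=[0,0,0] mem=[0,0,0,0]
After op 11 (/): stack=[0,0] mem=[0,0,0,0]
After op 12 (dup): stack=[0,0,0] mem=[0,0,0,0]
After op 13 (-): stack=[0,0] mem=[0,0,0,0]
After op 14 (RCL M1): stack=[0,0,0] mem=[0,0,0,0]

Answer: [0, 0, 0]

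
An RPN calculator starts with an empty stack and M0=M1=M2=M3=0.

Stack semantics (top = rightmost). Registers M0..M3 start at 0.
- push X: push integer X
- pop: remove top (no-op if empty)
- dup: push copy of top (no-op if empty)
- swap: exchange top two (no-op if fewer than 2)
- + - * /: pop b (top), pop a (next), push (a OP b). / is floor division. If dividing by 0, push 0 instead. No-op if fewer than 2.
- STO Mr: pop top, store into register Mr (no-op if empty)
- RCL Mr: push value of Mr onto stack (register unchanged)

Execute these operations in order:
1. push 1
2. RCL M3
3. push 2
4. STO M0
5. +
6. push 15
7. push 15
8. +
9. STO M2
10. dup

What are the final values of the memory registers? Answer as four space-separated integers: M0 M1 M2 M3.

Answer: 2 0 30 0

Derivation:
After op 1 (push 1): stack=[1] mem=[0,0,0,0]
After op 2 (RCL M3): stack=[1,0] mem=[0,0,0,0]
After op 3 (push 2): stack=[1,0,2] mem=[0,0,0,0]
After op 4 (STO M0): stack=[1,0] mem=[2,0,0,0]
After op 5 (+): stack=[1] mem=[2,0,0,0]
After op 6 (push 15): stack=[1,15] mem=[2,0,0,0]
After op 7 (push 15): stack=[1,15,15] mem=[2,0,0,0]
After op 8 (+): stack=[1,30] mem=[2,0,0,0]
After op 9 (STO M2): stack=[1] mem=[2,0,30,0]
After op 10 (dup): stack=[1,1] mem=[2,0,30,0]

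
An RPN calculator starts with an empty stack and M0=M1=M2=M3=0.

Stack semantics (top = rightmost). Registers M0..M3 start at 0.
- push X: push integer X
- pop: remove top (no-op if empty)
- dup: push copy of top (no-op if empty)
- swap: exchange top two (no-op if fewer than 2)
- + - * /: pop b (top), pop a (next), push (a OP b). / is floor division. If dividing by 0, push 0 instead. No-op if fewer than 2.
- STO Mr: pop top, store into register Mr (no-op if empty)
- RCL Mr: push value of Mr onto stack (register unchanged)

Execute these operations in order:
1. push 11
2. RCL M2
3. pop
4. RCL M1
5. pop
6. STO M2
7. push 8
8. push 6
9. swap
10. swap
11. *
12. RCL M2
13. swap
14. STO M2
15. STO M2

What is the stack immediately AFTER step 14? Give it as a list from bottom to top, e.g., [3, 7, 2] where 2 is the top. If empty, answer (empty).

After op 1 (push 11): stack=[11] mem=[0,0,0,0]
After op 2 (RCL M2): stack=[11,0] mem=[0,0,0,0]
After op 3 (pop): stack=[11] mem=[0,0,0,0]
After op 4 (RCL M1): stack=[11,0] mem=[0,0,0,0]
After op 5 (pop): stack=[11] mem=[0,0,0,0]
After op 6 (STO M2): stack=[empty] mem=[0,0,11,0]
After op 7 (push 8): stack=[8] mem=[0,0,11,0]
After op 8 (push 6): stack=[8,6] mem=[0,0,11,0]
After op 9 (swap): stack=[6,8] mem=[0,0,11,0]
After op 10 (swap): stack=[8,6] mem=[0,0,11,0]
After op 11 (*): stack=[48] mem=[0,0,11,0]
After op 12 (RCL M2): stack=[48,11] mem=[0,0,11,0]
After op 13 (swap): stack=[11,48] mem=[0,0,11,0]
After op 14 (STO M2): stack=[11] mem=[0,0,48,0]

[11]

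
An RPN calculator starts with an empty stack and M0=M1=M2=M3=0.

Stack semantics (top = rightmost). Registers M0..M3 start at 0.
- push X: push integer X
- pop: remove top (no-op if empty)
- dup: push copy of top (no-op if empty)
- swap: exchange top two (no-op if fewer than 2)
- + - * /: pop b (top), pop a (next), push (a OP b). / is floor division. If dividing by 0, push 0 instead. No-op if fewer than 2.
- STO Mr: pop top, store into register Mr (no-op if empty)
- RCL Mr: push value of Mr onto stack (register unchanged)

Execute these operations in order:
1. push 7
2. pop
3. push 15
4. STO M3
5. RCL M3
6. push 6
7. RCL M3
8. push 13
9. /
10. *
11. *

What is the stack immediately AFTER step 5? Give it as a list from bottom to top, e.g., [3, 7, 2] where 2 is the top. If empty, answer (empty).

After op 1 (push 7): stack=[7] mem=[0,0,0,0]
After op 2 (pop): stack=[empty] mem=[0,0,0,0]
After op 3 (push 15): stack=[15] mem=[0,0,0,0]
After op 4 (STO M3): stack=[empty] mem=[0,0,0,15]
After op 5 (RCL M3): stack=[15] mem=[0,0,0,15]

[15]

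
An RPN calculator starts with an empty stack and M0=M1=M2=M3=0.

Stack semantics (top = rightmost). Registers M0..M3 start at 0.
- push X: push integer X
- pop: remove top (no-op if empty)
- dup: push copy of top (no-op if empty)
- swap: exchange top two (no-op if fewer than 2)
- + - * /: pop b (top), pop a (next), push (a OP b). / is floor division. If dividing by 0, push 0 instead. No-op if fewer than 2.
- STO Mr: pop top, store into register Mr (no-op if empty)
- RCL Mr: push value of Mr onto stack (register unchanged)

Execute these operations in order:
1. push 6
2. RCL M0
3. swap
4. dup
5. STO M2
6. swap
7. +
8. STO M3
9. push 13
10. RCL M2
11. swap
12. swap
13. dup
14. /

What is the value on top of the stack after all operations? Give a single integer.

Answer: 1

Derivation:
After op 1 (push 6): stack=[6] mem=[0,0,0,0]
After op 2 (RCL M0): stack=[6,0] mem=[0,0,0,0]
After op 3 (swap): stack=[0,6] mem=[0,0,0,0]
After op 4 (dup): stack=[0,6,6] mem=[0,0,0,0]
After op 5 (STO M2): stack=[0,6] mem=[0,0,6,0]
After op 6 (swap): stack=[6,0] mem=[0,0,6,0]
After op 7 (+): stack=[6] mem=[0,0,6,0]
After op 8 (STO M3): stack=[empty] mem=[0,0,6,6]
After op 9 (push 13): stack=[13] mem=[0,0,6,6]
After op 10 (RCL M2): stack=[13,6] mem=[0,0,6,6]
After op 11 (swap): stack=[6,13] mem=[0,0,6,6]
After op 12 (swap): stack=[13,6] mem=[0,0,6,6]
After op 13 (dup): stack=[13,6,6] mem=[0,0,6,6]
After op 14 (/): stack=[13,1] mem=[0,0,6,6]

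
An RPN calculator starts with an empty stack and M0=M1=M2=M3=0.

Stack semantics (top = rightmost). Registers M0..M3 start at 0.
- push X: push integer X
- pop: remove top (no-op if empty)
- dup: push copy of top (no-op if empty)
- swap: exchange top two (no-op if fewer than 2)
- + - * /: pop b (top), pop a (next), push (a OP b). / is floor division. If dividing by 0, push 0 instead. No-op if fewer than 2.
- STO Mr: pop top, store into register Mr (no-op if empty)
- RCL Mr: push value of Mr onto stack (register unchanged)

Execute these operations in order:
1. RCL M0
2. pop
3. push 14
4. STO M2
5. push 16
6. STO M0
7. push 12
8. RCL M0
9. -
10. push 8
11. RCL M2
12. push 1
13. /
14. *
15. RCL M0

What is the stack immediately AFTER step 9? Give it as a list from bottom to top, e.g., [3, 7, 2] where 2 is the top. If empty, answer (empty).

After op 1 (RCL M0): stack=[0] mem=[0,0,0,0]
After op 2 (pop): stack=[empty] mem=[0,0,0,0]
After op 3 (push 14): stack=[14] mem=[0,0,0,0]
After op 4 (STO M2): stack=[empty] mem=[0,0,14,0]
After op 5 (push 16): stack=[16] mem=[0,0,14,0]
After op 6 (STO M0): stack=[empty] mem=[16,0,14,0]
After op 7 (push 12): stack=[12] mem=[16,0,14,0]
After op 8 (RCL M0): stack=[12,16] mem=[16,0,14,0]
After op 9 (-): stack=[-4] mem=[16,0,14,0]

[-4]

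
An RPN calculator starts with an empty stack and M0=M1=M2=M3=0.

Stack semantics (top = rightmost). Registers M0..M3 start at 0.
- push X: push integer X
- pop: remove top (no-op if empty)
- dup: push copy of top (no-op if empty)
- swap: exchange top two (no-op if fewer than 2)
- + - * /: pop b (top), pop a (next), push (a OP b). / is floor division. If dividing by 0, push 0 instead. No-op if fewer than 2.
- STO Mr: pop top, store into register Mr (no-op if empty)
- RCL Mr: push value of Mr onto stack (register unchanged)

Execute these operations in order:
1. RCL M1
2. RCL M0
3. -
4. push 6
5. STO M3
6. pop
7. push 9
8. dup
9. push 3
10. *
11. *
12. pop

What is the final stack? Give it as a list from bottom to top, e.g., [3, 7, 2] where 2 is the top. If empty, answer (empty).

After op 1 (RCL M1): stack=[0] mem=[0,0,0,0]
After op 2 (RCL M0): stack=[0,0] mem=[0,0,0,0]
After op 3 (-): stack=[0] mem=[0,0,0,0]
After op 4 (push 6): stack=[0,6] mem=[0,0,0,0]
After op 5 (STO M3): stack=[0] mem=[0,0,0,6]
After op 6 (pop): stack=[empty] mem=[0,0,0,6]
After op 7 (push 9): stack=[9] mem=[0,0,0,6]
After op 8 (dup): stack=[9,9] mem=[0,0,0,6]
After op 9 (push 3): stack=[9,9,3] mem=[0,0,0,6]
After op 10 (*): stack=[9,27] mem=[0,0,0,6]
After op 11 (*): stack=[243] mem=[0,0,0,6]
After op 12 (pop): stack=[empty] mem=[0,0,0,6]

Answer: (empty)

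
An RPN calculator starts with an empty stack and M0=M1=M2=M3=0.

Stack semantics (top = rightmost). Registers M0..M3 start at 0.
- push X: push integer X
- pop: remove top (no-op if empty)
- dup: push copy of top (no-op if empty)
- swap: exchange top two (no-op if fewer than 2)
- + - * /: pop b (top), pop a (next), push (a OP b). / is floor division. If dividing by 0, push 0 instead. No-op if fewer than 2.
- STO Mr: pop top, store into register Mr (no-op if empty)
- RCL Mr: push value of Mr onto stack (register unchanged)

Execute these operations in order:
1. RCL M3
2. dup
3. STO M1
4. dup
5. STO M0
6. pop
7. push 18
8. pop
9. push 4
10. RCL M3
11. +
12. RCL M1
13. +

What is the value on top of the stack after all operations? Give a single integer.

Answer: 4

Derivation:
After op 1 (RCL M3): stack=[0] mem=[0,0,0,0]
After op 2 (dup): stack=[0,0] mem=[0,0,0,0]
After op 3 (STO M1): stack=[0] mem=[0,0,0,0]
After op 4 (dup): stack=[0,0] mem=[0,0,0,0]
After op 5 (STO M0): stack=[0] mem=[0,0,0,0]
After op 6 (pop): stack=[empty] mem=[0,0,0,0]
After op 7 (push 18): stack=[18] mem=[0,0,0,0]
After op 8 (pop): stack=[empty] mem=[0,0,0,0]
After op 9 (push 4): stack=[4] mem=[0,0,0,0]
After op 10 (RCL M3): stack=[4,0] mem=[0,0,0,0]
After op 11 (+): stack=[4] mem=[0,0,0,0]
After op 12 (RCL M1): stack=[4,0] mem=[0,0,0,0]
After op 13 (+): stack=[4] mem=[0,0,0,0]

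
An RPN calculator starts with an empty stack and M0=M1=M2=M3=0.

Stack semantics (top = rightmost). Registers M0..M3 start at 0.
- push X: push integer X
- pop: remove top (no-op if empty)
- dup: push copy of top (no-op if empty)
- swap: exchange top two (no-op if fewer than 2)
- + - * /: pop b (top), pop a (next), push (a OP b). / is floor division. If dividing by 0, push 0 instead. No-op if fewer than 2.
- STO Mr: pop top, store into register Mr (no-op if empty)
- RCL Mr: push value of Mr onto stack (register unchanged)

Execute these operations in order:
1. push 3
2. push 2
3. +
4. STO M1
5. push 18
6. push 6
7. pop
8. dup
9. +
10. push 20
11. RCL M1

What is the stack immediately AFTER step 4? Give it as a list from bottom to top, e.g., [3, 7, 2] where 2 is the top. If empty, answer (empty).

After op 1 (push 3): stack=[3] mem=[0,0,0,0]
After op 2 (push 2): stack=[3,2] mem=[0,0,0,0]
After op 3 (+): stack=[5] mem=[0,0,0,0]
After op 4 (STO M1): stack=[empty] mem=[0,5,0,0]

(empty)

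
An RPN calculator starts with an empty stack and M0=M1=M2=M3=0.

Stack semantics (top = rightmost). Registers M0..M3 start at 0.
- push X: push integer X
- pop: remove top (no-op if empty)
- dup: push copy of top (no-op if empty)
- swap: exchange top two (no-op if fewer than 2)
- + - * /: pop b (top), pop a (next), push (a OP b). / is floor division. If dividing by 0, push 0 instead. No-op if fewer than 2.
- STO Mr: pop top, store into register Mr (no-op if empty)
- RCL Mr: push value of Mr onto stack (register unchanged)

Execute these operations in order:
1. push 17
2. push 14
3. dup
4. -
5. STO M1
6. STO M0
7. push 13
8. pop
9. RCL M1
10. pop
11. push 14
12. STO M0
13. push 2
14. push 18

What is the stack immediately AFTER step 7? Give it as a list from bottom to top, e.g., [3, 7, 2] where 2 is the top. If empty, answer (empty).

After op 1 (push 17): stack=[17] mem=[0,0,0,0]
After op 2 (push 14): stack=[17,14] mem=[0,0,0,0]
After op 3 (dup): stack=[17,14,14] mem=[0,0,0,0]
After op 4 (-): stack=[17,0] mem=[0,0,0,0]
After op 5 (STO M1): stack=[17] mem=[0,0,0,0]
After op 6 (STO M0): stack=[empty] mem=[17,0,0,0]
After op 7 (push 13): stack=[13] mem=[17,0,0,0]

[13]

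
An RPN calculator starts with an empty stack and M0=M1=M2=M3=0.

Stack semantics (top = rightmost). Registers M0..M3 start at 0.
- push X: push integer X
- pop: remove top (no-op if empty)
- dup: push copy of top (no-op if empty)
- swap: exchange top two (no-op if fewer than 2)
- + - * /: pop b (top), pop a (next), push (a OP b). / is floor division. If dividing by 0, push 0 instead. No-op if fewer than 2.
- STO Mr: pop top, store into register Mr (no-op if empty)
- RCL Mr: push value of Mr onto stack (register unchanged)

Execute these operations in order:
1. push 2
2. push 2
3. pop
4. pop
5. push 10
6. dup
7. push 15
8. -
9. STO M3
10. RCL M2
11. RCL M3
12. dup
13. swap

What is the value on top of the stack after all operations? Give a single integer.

Answer: -5

Derivation:
After op 1 (push 2): stack=[2] mem=[0,0,0,0]
After op 2 (push 2): stack=[2,2] mem=[0,0,0,0]
After op 3 (pop): stack=[2] mem=[0,0,0,0]
After op 4 (pop): stack=[empty] mem=[0,0,0,0]
After op 5 (push 10): stack=[10] mem=[0,0,0,0]
After op 6 (dup): stack=[10,10] mem=[0,0,0,0]
After op 7 (push 15): stack=[10,10,15] mem=[0,0,0,0]
After op 8 (-): stack=[10,-5] mem=[0,0,0,0]
After op 9 (STO M3): stack=[10] mem=[0,0,0,-5]
After op 10 (RCL M2): stack=[10,0] mem=[0,0,0,-5]
After op 11 (RCL M3): stack=[10,0,-5] mem=[0,0,0,-5]
After op 12 (dup): stack=[10,0,-5,-5] mem=[0,0,0,-5]
After op 13 (swap): stack=[10,0,-5,-5] mem=[0,0,0,-5]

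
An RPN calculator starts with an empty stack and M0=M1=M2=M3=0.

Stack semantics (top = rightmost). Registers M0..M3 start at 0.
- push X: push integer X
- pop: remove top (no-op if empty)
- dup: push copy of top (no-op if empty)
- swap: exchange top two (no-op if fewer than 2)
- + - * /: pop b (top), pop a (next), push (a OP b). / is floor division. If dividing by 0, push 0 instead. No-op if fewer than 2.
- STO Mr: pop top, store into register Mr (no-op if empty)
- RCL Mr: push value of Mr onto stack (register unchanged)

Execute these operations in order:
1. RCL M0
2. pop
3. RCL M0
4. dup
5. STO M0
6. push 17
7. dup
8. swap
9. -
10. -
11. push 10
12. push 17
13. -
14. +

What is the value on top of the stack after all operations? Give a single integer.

Answer: -7

Derivation:
After op 1 (RCL M0): stack=[0] mem=[0,0,0,0]
After op 2 (pop): stack=[empty] mem=[0,0,0,0]
After op 3 (RCL M0): stack=[0] mem=[0,0,0,0]
After op 4 (dup): stack=[0,0] mem=[0,0,0,0]
After op 5 (STO M0): stack=[0] mem=[0,0,0,0]
After op 6 (push 17): stack=[0,17] mem=[0,0,0,0]
After op 7 (dup): stack=[0,17,17] mem=[0,0,0,0]
After op 8 (swap): stack=[0,17,17] mem=[0,0,0,0]
After op 9 (-): stack=[0,0] mem=[0,0,0,0]
After op 10 (-): stack=[0] mem=[0,0,0,0]
After op 11 (push 10): stack=[0,10] mem=[0,0,0,0]
After op 12 (push 17): stack=[0,10,17] mem=[0,0,0,0]
After op 13 (-): stack=[0,-7] mem=[0,0,0,0]
After op 14 (+): stack=[-7] mem=[0,0,0,0]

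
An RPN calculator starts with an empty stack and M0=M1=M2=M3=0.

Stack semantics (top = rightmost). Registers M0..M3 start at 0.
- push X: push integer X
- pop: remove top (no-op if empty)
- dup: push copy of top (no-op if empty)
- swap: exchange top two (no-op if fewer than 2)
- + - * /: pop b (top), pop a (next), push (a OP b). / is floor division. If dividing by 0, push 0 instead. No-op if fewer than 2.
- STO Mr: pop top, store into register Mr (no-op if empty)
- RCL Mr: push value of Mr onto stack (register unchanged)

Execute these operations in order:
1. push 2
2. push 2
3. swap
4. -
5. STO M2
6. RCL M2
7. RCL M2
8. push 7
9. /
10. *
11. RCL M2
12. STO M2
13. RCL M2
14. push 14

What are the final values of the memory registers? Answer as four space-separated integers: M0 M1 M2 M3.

Answer: 0 0 0 0

Derivation:
After op 1 (push 2): stack=[2] mem=[0,0,0,0]
After op 2 (push 2): stack=[2,2] mem=[0,0,0,0]
After op 3 (swap): stack=[2,2] mem=[0,0,0,0]
After op 4 (-): stack=[0] mem=[0,0,0,0]
After op 5 (STO M2): stack=[empty] mem=[0,0,0,0]
After op 6 (RCL M2): stack=[0] mem=[0,0,0,0]
After op 7 (RCL M2): stack=[0,0] mem=[0,0,0,0]
After op 8 (push 7): stack=[0,0,7] mem=[0,0,0,0]
After op 9 (/): stack=[0,0] mem=[0,0,0,0]
After op 10 (*): stack=[0] mem=[0,0,0,0]
After op 11 (RCL M2): stack=[0,0] mem=[0,0,0,0]
After op 12 (STO M2): stack=[0] mem=[0,0,0,0]
After op 13 (RCL M2): stack=[0,0] mem=[0,0,0,0]
After op 14 (push 14): stack=[0,0,14] mem=[0,0,0,0]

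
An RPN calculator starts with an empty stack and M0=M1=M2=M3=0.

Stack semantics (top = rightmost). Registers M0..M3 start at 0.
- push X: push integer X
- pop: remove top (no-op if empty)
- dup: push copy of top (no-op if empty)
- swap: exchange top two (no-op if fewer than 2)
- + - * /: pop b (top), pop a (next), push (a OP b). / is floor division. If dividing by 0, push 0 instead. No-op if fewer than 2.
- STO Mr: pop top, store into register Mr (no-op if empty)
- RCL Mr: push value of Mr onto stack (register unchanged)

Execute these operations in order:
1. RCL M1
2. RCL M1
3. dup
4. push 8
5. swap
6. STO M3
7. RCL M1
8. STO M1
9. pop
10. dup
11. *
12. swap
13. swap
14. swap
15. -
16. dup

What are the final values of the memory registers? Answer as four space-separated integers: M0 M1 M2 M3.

Answer: 0 0 0 0

Derivation:
After op 1 (RCL M1): stack=[0] mem=[0,0,0,0]
After op 2 (RCL M1): stack=[0,0] mem=[0,0,0,0]
After op 3 (dup): stack=[0,0,0] mem=[0,0,0,0]
After op 4 (push 8): stack=[0,0,0,8] mem=[0,0,0,0]
After op 5 (swap): stack=[0,0,8,0] mem=[0,0,0,0]
After op 6 (STO M3): stack=[0,0,8] mem=[0,0,0,0]
After op 7 (RCL M1): stack=[0,0,8,0] mem=[0,0,0,0]
After op 8 (STO M1): stack=[0,0,8] mem=[0,0,0,0]
After op 9 (pop): stack=[0,0] mem=[0,0,0,0]
After op 10 (dup): stack=[0,0,0] mem=[0,0,0,0]
After op 11 (*): stack=[0,0] mem=[0,0,0,0]
After op 12 (swap): stack=[0,0] mem=[0,0,0,0]
After op 13 (swap): stack=[0,0] mem=[0,0,0,0]
After op 14 (swap): stack=[0,0] mem=[0,0,0,0]
After op 15 (-): stack=[0] mem=[0,0,0,0]
After op 16 (dup): stack=[0,0] mem=[0,0,0,0]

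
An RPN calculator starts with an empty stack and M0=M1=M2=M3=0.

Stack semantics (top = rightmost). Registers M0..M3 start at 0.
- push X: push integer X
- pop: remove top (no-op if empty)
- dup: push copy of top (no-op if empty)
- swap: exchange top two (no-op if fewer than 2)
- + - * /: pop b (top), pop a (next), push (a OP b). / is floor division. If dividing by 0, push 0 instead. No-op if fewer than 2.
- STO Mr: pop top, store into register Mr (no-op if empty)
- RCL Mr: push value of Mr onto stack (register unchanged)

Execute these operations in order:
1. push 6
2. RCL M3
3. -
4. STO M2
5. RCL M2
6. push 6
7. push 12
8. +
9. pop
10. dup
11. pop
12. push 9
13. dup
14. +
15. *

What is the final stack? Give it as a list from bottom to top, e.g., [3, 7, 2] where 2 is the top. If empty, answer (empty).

After op 1 (push 6): stack=[6] mem=[0,0,0,0]
After op 2 (RCL M3): stack=[6,0] mem=[0,0,0,0]
After op 3 (-): stack=[6] mem=[0,0,0,0]
After op 4 (STO M2): stack=[empty] mem=[0,0,6,0]
After op 5 (RCL M2): stack=[6] mem=[0,0,6,0]
After op 6 (push 6): stack=[6,6] mem=[0,0,6,0]
After op 7 (push 12): stack=[6,6,12] mem=[0,0,6,0]
After op 8 (+): stack=[6,18] mem=[0,0,6,0]
After op 9 (pop): stack=[6] mem=[0,0,6,0]
After op 10 (dup): stack=[6,6] mem=[0,0,6,0]
After op 11 (pop): stack=[6] mem=[0,0,6,0]
After op 12 (push 9): stack=[6,9] mem=[0,0,6,0]
After op 13 (dup): stack=[6,9,9] mem=[0,0,6,0]
After op 14 (+): stack=[6,18] mem=[0,0,6,0]
After op 15 (*): stack=[108] mem=[0,0,6,0]

Answer: [108]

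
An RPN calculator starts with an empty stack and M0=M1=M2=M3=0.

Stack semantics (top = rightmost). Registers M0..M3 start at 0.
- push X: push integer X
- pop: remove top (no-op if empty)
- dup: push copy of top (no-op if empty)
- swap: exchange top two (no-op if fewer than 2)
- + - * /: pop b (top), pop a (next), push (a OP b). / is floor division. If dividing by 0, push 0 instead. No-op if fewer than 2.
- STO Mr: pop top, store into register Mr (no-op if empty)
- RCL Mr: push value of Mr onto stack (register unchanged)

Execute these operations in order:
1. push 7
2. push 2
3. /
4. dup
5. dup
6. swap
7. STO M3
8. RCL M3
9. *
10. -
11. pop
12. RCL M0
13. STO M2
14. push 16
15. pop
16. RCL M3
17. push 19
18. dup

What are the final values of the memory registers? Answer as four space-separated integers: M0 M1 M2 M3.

Answer: 0 0 0 3

Derivation:
After op 1 (push 7): stack=[7] mem=[0,0,0,0]
After op 2 (push 2): stack=[7,2] mem=[0,0,0,0]
After op 3 (/): stack=[3] mem=[0,0,0,0]
After op 4 (dup): stack=[3,3] mem=[0,0,0,0]
After op 5 (dup): stack=[3,3,3] mem=[0,0,0,0]
After op 6 (swap): stack=[3,3,3] mem=[0,0,0,0]
After op 7 (STO M3): stack=[3,3] mem=[0,0,0,3]
After op 8 (RCL M3): stack=[3,3,3] mem=[0,0,0,3]
After op 9 (*): stack=[3,9] mem=[0,0,0,3]
After op 10 (-): stack=[-6] mem=[0,0,0,3]
After op 11 (pop): stack=[empty] mem=[0,0,0,3]
After op 12 (RCL M0): stack=[0] mem=[0,0,0,3]
After op 13 (STO M2): stack=[empty] mem=[0,0,0,3]
After op 14 (push 16): stack=[16] mem=[0,0,0,3]
After op 15 (pop): stack=[empty] mem=[0,0,0,3]
After op 16 (RCL M3): stack=[3] mem=[0,0,0,3]
After op 17 (push 19): stack=[3,19] mem=[0,0,0,3]
After op 18 (dup): stack=[3,19,19] mem=[0,0,0,3]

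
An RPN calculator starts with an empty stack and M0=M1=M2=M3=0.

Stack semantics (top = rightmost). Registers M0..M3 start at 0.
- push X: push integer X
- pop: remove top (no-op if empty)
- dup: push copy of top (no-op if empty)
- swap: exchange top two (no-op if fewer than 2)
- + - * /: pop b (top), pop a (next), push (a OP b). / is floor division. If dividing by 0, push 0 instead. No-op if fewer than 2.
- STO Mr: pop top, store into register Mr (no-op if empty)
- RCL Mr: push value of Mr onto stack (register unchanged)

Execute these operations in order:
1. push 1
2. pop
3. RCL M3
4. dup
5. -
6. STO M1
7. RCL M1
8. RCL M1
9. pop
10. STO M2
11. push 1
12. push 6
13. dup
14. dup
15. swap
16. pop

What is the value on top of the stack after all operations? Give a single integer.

After op 1 (push 1): stack=[1] mem=[0,0,0,0]
After op 2 (pop): stack=[empty] mem=[0,0,0,0]
After op 3 (RCL M3): stack=[0] mem=[0,0,0,0]
After op 4 (dup): stack=[0,0] mem=[0,0,0,0]
After op 5 (-): stack=[0] mem=[0,0,0,0]
After op 6 (STO M1): stack=[empty] mem=[0,0,0,0]
After op 7 (RCL M1): stack=[0] mem=[0,0,0,0]
After op 8 (RCL M1): stack=[0,0] mem=[0,0,0,0]
After op 9 (pop): stack=[0] mem=[0,0,0,0]
After op 10 (STO M2): stack=[empty] mem=[0,0,0,0]
After op 11 (push 1): stack=[1] mem=[0,0,0,0]
After op 12 (push 6): stack=[1,6] mem=[0,0,0,0]
After op 13 (dup): stack=[1,6,6] mem=[0,0,0,0]
After op 14 (dup): stack=[1,6,6,6] mem=[0,0,0,0]
After op 15 (swap): stack=[1,6,6,6] mem=[0,0,0,0]
After op 16 (pop): stack=[1,6,6] mem=[0,0,0,0]

Answer: 6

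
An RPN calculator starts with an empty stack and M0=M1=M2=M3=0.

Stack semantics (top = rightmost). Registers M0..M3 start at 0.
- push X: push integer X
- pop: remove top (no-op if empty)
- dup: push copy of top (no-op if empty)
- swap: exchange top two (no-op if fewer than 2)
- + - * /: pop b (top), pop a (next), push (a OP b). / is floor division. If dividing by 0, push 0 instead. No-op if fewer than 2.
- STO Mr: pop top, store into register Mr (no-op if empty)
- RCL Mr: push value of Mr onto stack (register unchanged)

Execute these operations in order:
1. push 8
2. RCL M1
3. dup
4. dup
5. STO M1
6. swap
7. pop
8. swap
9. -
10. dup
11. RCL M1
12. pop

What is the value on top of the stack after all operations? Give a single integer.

Answer: -8

Derivation:
After op 1 (push 8): stack=[8] mem=[0,0,0,0]
After op 2 (RCL M1): stack=[8,0] mem=[0,0,0,0]
After op 3 (dup): stack=[8,0,0] mem=[0,0,0,0]
After op 4 (dup): stack=[8,0,0,0] mem=[0,0,0,0]
After op 5 (STO M1): stack=[8,0,0] mem=[0,0,0,0]
After op 6 (swap): stack=[8,0,0] mem=[0,0,0,0]
After op 7 (pop): stack=[8,0] mem=[0,0,0,0]
After op 8 (swap): stack=[0,8] mem=[0,0,0,0]
After op 9 (-): stack=[-8] mem=[0,0,0,0]
After op 10 (dup): stack=[-8,-8] mem=[0,0,0,0]
After op 11 (RCL M1): stack=[-8,-8,0] mem=[0,0,0,0]
After op 12 (pop): stack=[-8,-8] mem=[0,0,0,0]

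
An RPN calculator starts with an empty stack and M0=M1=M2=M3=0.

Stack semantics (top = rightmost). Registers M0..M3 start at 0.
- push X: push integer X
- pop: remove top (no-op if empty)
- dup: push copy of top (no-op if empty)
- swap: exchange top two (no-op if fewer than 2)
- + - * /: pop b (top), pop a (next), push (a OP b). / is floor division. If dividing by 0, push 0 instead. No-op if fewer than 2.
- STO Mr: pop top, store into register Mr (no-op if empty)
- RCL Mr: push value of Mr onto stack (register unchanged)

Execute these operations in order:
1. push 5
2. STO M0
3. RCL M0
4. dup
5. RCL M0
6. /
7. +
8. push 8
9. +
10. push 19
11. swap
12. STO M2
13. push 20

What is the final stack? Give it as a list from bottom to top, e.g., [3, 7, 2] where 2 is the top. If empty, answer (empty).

Answer: [19, 20]

Derivation:
After op 1 (push 5): stack=[5] mem=[0,0,0,0]
After op 2 (STO M0): stack=[empty] mem=[5,0,0,0]
After op 3 (RCL M0): stack=[5] mem=[5,0,0,0]
After op 4 (dup): stack=[5,5] mem=[5,0,0,0]
After op 5 (RCL M0): stack=[5,5,5] mem=[5,0,0,0]
After op 6 (/): stack=[5,1] mem=[5,0,0,0]
After op 7 (+): stack=[6] mem=[5,0,0,0]
After op 8 (push 8): stack=[6,8] mem=[5,0,0,0]
After op 9 (+): stack=[14] mem=[5,0,0,0]
After op 10 (push 19): stack=[14,19] mem=[5,0,0,0]
After op 11 (swap): stack=[19,14] mem=[5,0,0,0]
After op 12 (STO M2): stack=[19] mem=[5,0,14,0]
After op 13 (push 20): stack=[19,20] mem=[5,0,14,0]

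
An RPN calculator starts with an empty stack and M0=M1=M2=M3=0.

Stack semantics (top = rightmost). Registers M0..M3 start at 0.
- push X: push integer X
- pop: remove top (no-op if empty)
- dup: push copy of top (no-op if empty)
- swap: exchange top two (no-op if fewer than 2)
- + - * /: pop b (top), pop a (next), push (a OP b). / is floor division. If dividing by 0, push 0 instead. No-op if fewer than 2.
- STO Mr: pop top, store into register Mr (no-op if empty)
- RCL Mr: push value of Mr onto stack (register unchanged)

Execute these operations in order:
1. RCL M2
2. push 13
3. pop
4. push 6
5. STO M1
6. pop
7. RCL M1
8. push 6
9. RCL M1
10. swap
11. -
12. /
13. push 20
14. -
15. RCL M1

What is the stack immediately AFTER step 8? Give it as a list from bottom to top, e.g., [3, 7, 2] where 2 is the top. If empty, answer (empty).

After op 1 (RCL M2): stack=[0] mem=[0,0,0,0]
After op 2 (push 13): stack=[0,13] mem=[0,0,0,0]
After op 3 (pop): stack=[0] mem=[0,0,0,0]
After op 4 (push 6): stack=[0,6] mem=[0,0,0,0]
After op 5 (STO M1): stack=[0] mem=[0,6,0,0]
After op 6 (pop): stack=[empty] mem=[0,6,0,0]
After op 7 (RCL M1): stack=[6] mem=[0,6,0,0]
After op 8 (push 6): stack=[6,6] mem=[0,6,0,0]

[6, 6]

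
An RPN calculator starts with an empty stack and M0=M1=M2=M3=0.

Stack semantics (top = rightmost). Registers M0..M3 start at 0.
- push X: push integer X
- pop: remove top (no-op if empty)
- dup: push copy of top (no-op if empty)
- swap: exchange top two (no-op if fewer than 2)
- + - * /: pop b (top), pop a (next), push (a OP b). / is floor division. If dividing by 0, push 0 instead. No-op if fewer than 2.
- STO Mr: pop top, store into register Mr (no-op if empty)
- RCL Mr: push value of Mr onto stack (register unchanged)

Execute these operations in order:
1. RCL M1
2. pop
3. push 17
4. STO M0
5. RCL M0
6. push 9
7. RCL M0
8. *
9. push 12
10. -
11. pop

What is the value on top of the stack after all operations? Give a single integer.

Answer: 17

Derivation:
After op 1 (RCL M1): stack=[0] mem=[0,0,0,0]
After op 2 (pop): stack=[empty] mem=[0,0,0,0]
After op 3 (push 17): stack=[17] mem=[0,0,0,0]
After op 4 (STO M0): stack=[empty] mem=[17,0,0,0]
After op 5 (RCL M0): stack=[17] mem=[17,0,0,0]
After op 6 (push 9): stack=[17,9] mem=[17,0,0,0]
After op 7 (RCL M0): stack=[17,9,17] mem=[17,0,0,0]
After op 8 (*): stack=[17,153] mem=[17,0,0,0]
After op 9 (push 12): stack=[17,153,12] mem=[17,0,0,0]
After op 10 (-): stack=[17,141] mem=[17,0,0,0]
After op 11 (pop): stack=[17] mem=[17,0,0,0]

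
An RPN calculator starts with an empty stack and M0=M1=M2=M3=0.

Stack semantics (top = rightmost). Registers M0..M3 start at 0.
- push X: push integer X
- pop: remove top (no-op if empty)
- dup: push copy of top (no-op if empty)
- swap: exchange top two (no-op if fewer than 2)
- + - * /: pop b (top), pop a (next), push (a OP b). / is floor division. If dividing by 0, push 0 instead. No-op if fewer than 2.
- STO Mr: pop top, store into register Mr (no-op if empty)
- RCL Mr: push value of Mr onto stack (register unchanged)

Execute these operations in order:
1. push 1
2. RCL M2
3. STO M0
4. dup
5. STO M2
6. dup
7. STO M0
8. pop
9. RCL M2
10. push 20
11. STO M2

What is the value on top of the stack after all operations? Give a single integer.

After op 1 (push 1): stack=[1] mem=[0,0,0,0]
After op 2 (RCL M2): stack=[1,0] mem=[0,0,0,0]
After op 3 (STO M0): stack=[1] mem=[0,0,0,0]
After op 4 (dup): stack=[1,1] mem=[0,0,0,0]
After op 5 (STO M2): stack=[1] mem=[0,0,1,0]
After op 6 (dup): stack=[1,1] mem=[0,0,1,0]
After op 7 (STO M0): stack=[1] mem=[1,0,1,0]
After op 8 (pop): stack=[empty] mem=[1,0,1,0]
After op 9 (RCL M2): stack=[1] mem=[1,0,1,0]
After op 10 (push 20): stack=[1,20] mem=[1,0,1,0]
After op 11 (STO M2): stack=[1] mem=[1,0,20,0]

Answer: 1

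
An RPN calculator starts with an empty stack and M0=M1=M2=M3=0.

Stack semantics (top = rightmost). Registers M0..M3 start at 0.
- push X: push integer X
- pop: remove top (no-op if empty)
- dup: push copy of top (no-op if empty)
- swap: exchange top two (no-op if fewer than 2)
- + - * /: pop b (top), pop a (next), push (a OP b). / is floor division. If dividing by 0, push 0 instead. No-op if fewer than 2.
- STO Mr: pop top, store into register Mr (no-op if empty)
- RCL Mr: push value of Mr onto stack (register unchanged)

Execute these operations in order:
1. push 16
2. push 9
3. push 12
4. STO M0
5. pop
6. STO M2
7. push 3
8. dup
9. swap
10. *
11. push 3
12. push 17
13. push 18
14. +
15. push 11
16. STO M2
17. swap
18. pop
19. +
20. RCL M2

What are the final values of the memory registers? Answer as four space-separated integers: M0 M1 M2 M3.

Answer: 12 0 11 0

Derivation:
After op 1 (push 16): stack=[16] mem=[0,0,0,0]
After op 2 (push 9): stack=[16,9] mem=[0,0,0,0]
After op 3 (push 12): stack=[16,9,12] mem=[0,0,0,0]
After op 4 (STO M0): stack=[16,9] mem=[12,0,0,0]
After op 5 (pop): stack=[16] mem=[12,0,0,0]
After op 6 (STO M2): stack=[empty] mem=[12,0,16,0]
After op 7 (push 3): stack=[3] mem=[12,0,16,0]
After op 8 (dup): stack=[3,3] mem=[12,0,16,0]
After op 9 (swap): stack=[3,3] mem=[12,0,16,0]
After op 10 (*): stack=[9] mem=[12,0,16,0]
After op 11 (push 3): stack=[9,3] mem=[12,0,16,0]
After op 12 (push 17): stack=[9,3,17] mem=[12,0,16,0]
After op 13 (push 18): stack=[9,3,17,18] mem=[12,0,16,0]
After op 14 (+): stack=[9,3,35] mem=[12,0,16,0]
After op 15 (push 11): stack=[9,3,35,11] mem=[12,0,16,0]
After op 16 (STO M2): stack=[9,3,35] mem=[12,0,11,0]
After op 17 (swap): stack=[9,35,3] mem=[12,0,11,0]
After op 18 (pop): stack=[9,35] mem=[12,0,11,0]
After op 19 (+): stack=[44] mem=[12,0,11,0]
After op 20 (RCL M2): stack=[44,11] mem=[12,0,11,0]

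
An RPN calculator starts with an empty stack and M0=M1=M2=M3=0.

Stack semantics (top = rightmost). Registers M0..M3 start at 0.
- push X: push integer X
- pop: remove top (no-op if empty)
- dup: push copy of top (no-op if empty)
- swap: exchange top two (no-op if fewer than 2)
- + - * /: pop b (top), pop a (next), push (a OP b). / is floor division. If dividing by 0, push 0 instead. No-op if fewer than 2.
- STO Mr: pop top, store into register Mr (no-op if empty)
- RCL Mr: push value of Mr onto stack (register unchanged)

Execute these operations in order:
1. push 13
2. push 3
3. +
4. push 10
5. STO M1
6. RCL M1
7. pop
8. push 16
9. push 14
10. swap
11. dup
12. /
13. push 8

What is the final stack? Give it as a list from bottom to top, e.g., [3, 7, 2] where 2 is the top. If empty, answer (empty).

Answer: [16, 14, 1, 8]

Derivation:
After op 1 (push 13): stack=[13] mem=[0,0,0,0]
After op 2 (push 3): stack=[13,3] mem=[0,0,0,0]
After op 3 (+): stack=[16] mem=[0,0,0,0]
After op 4 (push 10): stack=[16,10] mem=[0,0,0,0]
After op 5 (STO M1): stack=[16] mem=[0,10,0,0]
After op 6 (RCL M1): stack=[16,10] mem=[0,10,0,0]
After op 7 (pop): stack=[16] mem=[0,10,0,0]
After op 8 (push 16): stack=[16,16] mem=[0,10,0,0]
After op 9 (push 14): stack=[16,16,14] mem=[0,10,0,0]
After op 10 (swap): stack=[16,14,16] mem=[0,10,0,0]
After op 11 (dup): stack=[16,14,16,16] mem=[0,10,0,0]
After op 12 (/): stack=[16,14,1] mem=[0,10,0,0]
After op 13 (push 8): stack=[16,14,1,8] mem=[0,10,0,0]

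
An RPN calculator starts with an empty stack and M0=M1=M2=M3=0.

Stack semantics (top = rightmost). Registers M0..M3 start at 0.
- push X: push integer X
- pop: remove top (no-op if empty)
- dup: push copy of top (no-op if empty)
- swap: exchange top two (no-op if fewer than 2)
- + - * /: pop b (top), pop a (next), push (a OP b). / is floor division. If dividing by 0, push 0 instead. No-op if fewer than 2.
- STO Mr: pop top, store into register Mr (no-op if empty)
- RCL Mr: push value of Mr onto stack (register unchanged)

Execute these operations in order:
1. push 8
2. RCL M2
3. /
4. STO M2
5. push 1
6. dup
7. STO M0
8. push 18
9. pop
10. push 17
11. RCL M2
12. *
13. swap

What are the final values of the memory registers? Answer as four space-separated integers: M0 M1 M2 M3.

Answer: 1 0 0 0

Derivation:
After op 1 (push 8): stack=[8] mem=[0,0,0,0]
After op 2 (RCL M2): stack=[8,0] mem=[0,0,0,0]
After op 3 (/): stack=[0] mem=[0,0,0,0]
After op 4 (STO M2): stack=[empty] mem=[0,0,0,0]
After op 5 (push 1): stack=[1] mem=[0,0,0,0]
After op 6 (dup): stack=[1,1] mem=[0,0,0,0]
After op 7 (STO M0): stack=[1] mem=[1,0,0,0]
After op 8 (push 18): stack=[1,18] mem=[1,0,0,0]
After op 9 (pop): stack=[1] mem=[1,0,0,0]
After op 10 (push 17): stack=[1,17] mem=[1,0,0,0]
After op 11 (RCL M2): stack=[1,17,0] mem=[1,0,0,0]
After op 12 (*): stack=[1,0] mem=[1,0,0,0]
After op 13 (swap): stack=[0,1] mem=[1,0,0,0]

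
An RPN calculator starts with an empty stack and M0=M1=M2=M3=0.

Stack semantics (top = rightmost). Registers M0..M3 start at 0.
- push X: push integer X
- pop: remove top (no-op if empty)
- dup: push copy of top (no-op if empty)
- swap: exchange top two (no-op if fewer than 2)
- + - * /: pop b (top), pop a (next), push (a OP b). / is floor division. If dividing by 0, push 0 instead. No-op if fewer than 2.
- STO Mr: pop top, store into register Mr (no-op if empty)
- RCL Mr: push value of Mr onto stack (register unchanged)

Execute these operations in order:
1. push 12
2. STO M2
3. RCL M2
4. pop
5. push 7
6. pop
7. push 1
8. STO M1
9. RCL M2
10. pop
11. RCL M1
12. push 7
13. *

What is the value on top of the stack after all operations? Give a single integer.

Answer: 7

Derivation:
After op 1 (push 12): stack=[12] mem=[0,0,0,0]
After op 2 (STO M2): stack=[empty] mem=[0,0,12,0]
After op 3 (RCL M2): stack=[12] mem=[0,0,12,0]
After op 4 (pop): stack=[empty] mem=[0,0,12,0]
After op 5 (push 7): stack=[7] mem=[0,0,12,0]
After op 6 (pop): stack=[empty] mem=[0,0,12,0]
After op 7 (push 1): stack=[1] mem=[0,0,12,0]
After op 8 (STO M1): stack=[empty] mem=[0,1,12,0]
After op 9 (RCL M2): stack=[12] mem=[0,1,12,0]
After op 10 (pop): stack=[empty] mem=[0,1,12,0]
After op 11 (RCL M1): stack=[1] mem=[0,1,12,0]
After op 12 (push 7): stack=[1,7] mem=[0,1,12,0]
After op 13 (*): stack=[7] mem=[0,1,12,0]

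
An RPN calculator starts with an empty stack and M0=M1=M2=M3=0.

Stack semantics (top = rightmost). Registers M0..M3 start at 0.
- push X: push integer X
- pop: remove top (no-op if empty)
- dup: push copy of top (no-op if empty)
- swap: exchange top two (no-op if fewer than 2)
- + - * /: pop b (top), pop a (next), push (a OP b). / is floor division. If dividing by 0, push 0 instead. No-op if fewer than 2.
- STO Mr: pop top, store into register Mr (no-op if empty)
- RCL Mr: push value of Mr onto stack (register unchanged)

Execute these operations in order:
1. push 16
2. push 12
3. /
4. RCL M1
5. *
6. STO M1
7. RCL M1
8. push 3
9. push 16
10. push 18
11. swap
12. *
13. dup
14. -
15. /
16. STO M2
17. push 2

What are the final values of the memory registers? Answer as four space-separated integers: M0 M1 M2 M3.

Answer: 0 0 0 0

Derivation:
After op 1 (push 16): stack=[16] mem=[0,0,0,0]
After op 2 (push 12): stack=[16,12] mem=[0,0,0,0]
After op 3 (/): stack=[1] mem=[0,0,0,0]
After op 4 (RCL M1): stack=[1,0] mem=[0,0,0,0]
After op 5 (*): stack=[0] mem=[0,0,0,0]
After op 6 (STO M1): stack=[empty] mem=[0,0,0,0]
After op 7 (RCL M1): stack=[0] mem=[0,0,0,0]
After op 8 (push 3): stack=[0,3] mem=[0,0,0,0]
After op 9 (push 16): stack=[0,3,16] mem=[0,0,0,0]
After op 10 (push 18): stack=[0,3,16,18] mem=[0,0,0,0]
After op 11 (swap): stack=[0,3,18,16] mem=[0,0,0,0]
After op 12 (*): stack=[0,3,288] mem=[0,0,0,0]
After op 13 (dup): stack=[0,3,288,288] mem=[0,0,0,0]
After op 14 (-): stack=[0,3,0] mem=[0,0,0,0]
After op 15 (/): stack=[0,0] mem=[0,0,0,0]
After op 16 (STO M2): stack=[0] mem=[0,0,0,0]
After op 17 (push 2): stack=[0,2] mem=[0,0,0,0]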